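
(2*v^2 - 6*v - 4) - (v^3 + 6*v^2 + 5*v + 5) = -v^3 - 4*v^2 - 11*v - 9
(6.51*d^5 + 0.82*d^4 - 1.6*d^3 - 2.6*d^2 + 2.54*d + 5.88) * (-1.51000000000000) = -9.8301*d^5 - 1.2382*d^4 + 2.416*d^3 + 3.926*d^2 - 3.8354*d - 8.8788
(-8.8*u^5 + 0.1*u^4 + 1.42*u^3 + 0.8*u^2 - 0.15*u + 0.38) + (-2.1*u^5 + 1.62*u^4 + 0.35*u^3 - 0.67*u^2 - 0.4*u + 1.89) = -10.9*u^5 + 1.72*u^4 + 1.77*u^3 + 0.13*u^2 - 0.55*u + 2.27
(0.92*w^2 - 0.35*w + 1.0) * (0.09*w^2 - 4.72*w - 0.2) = 0.0828*w^4 - 4.3739*w^3 + 1.558*w^2 - 4.65*w - 0.2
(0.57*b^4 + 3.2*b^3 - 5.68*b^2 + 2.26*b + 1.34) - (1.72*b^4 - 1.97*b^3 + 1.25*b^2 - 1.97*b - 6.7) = -1.15*b^4 + 5.17*b^3 - 6.93*b^2 + 4.23*b + 8.04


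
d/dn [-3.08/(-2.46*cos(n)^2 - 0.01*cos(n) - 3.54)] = (15.1536*cos(n) + 0.0308)*sin(n)/(2.46*cos(n)^2 + 0.01*cos(n) + 3.54)^2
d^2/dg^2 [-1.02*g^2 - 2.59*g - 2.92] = -2.04000000000000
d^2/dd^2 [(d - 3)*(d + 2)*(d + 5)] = 6*d + 8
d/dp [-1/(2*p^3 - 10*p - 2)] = (3*p^2 - 5)/(2*(-p^3 + 5*p + 1)^2)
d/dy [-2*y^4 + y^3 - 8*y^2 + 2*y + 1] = -8*y^3 + 3*y^2 - 16*y + 2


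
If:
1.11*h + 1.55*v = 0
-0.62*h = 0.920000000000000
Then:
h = -1.48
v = 1.06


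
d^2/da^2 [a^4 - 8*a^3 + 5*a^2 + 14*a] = 12*a^2 - 48*a + 10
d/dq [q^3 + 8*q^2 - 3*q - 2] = 3*q^2 + 16*q - 3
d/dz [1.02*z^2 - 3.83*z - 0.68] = 2.04*z - 3.83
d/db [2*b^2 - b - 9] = 4*b - 1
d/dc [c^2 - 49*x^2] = 2*c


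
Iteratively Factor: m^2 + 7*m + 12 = (m + 3)*(m + 4)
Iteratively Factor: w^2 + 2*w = (w)*(w + 2)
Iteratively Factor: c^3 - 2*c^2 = (c - 2)*(c^2) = c*(c - 2)*(c)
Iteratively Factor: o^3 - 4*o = (o)*(o^2 - 4) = o*(o - 2)*(o + 2)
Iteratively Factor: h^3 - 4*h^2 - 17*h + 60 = (h + 4)*(h^2 - 8*h + 15) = (h - 5)*(h + 4)*(h - 3)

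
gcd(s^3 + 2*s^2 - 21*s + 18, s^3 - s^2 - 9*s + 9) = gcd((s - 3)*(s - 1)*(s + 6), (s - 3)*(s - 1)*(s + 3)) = s^2 - 4*s + 3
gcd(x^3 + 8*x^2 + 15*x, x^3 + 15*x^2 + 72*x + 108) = x + 3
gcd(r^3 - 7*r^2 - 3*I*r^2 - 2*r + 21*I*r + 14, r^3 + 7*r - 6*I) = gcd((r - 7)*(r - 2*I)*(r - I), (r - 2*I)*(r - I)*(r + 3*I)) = r^2 - 3*I*r - 2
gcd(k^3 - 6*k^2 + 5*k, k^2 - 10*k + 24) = 1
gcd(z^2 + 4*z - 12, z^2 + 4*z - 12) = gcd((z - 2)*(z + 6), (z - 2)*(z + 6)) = z^2 + 4*z - 12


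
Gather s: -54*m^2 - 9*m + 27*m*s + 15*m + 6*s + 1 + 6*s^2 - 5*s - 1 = -54*m^2 + 6*m + 6*s^2 + s*(27*m + 1)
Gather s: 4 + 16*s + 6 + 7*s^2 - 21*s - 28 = 7*s^2 - 5*s - 18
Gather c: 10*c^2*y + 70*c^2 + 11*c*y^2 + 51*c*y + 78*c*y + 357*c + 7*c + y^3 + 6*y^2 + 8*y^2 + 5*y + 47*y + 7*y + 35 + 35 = c^2*(10*y + 70) + c*(11*y^2 + 129*y + 364) + y^3 + 14*y^2 + 59*y + 70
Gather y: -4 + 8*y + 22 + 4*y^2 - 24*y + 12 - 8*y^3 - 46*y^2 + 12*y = -8*y^3 - 42*y^2 - 4*y + 30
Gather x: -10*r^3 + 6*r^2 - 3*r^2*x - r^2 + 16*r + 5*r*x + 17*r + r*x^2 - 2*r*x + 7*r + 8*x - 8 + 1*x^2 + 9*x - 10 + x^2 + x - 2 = -10*r^3 + 5*r^2 + 40*r + x^2*(r + 2) + x*(-3*r^2 + 3*r + 18) - 20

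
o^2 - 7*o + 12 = (o - 4)*(o - 3)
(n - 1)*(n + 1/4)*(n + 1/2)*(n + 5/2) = n^4 + 9*n^3/4 - 5*n^2/4 - 27*n/16 - 5/16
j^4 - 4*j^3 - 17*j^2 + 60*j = j*(j - 5)*(j - 3)*(j + 4)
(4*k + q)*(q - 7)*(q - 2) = 4*k*q^2 - 36*k*q + 56*k + q^3 - 9*q^2 + 14*q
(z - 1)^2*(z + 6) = z^3 + 4*z^2 - 11*z + 6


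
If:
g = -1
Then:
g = -1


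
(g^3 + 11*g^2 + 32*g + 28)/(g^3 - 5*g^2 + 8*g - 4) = (g^3 + 11*g^2 + 32*g + 28)/(g^3 - 5*g^2 + 8*g - 4)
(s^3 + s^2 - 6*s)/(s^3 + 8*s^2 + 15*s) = (s - 2)/(s + 5)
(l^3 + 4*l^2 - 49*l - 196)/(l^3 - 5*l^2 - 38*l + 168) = (l^2 + 11*l + 28)/(l^2 + 2*l - 24)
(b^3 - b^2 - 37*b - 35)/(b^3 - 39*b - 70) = (b + 1)/(b + 2)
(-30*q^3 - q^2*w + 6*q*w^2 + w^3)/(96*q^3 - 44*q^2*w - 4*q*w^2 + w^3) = (-15*q^2 - 8*q*w - w^2)/(48*q^2 + 2*q*w - w^2)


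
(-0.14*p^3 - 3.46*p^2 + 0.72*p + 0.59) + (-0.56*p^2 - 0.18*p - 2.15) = -0.14*p^3 - 4.02*p^2 + 0.54*p - 1.56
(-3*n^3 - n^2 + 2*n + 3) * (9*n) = -27*n^4 - 9*n^3 + 18*n^2 + 27*n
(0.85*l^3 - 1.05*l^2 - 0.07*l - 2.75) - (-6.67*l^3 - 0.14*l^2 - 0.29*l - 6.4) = 7.52*l^3 - 0.91*l^2 + 0.22*l + 3.65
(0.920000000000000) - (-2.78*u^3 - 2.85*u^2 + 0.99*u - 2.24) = 2.78*u^3 + 2.85*u^2 - 0.99*u + 3.16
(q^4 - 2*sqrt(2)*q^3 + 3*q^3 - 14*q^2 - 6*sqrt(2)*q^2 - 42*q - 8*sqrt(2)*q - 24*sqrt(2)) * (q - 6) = q^5 - 3*q^4 - 2*sqrt(2)*q^4 - 32*q^3 + 6*sqrt(2)*q^3 + 28*sqrt(2)*q^2 + 42*q^2 + 24*sqrt(2)*q + 252*q + 144*sqrt(2)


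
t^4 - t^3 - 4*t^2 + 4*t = t*(t - 2)*(t - 1)*(t + 2)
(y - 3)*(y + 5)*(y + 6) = y^3 + 8*y^2 - 3*y - 90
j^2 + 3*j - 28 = (j - 4)*(j + 7)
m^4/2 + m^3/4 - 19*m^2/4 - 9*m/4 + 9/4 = (m/2 + 1/2)*(m - 3)*(m - 1/2)*(m + 3)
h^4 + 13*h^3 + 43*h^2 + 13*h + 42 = (h + 6)*(h + 7)*(h - I)*(h + I)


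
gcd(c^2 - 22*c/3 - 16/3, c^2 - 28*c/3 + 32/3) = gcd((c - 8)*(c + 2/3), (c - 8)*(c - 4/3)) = c - 8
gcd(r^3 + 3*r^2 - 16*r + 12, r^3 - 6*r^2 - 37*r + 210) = r + 6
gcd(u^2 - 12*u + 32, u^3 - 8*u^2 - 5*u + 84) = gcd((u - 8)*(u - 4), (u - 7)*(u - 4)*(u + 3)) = u - 4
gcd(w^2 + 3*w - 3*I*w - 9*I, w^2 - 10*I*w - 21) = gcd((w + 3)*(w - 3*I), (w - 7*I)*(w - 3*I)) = w - 3*I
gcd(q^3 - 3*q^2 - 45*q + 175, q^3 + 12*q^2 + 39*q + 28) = q + 7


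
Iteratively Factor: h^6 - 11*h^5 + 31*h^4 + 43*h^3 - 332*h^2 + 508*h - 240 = (h - 1)*(h^5 - 10*h^4 + 21*h^3 + 64*h^2 - 268*h + 240) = (h - 1)*(h + 3)*(h^4 - 13*h^3 + 60*h^2 - 116*h + 80) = (h - 4)*(h - 1)*(h + 3)*(h^3 - 9*h^2 + 24*h - 20) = (h - 4)*(h - 2)*(h - 1)*(h + 3)*(h^2 - 7*h + 10) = (h - 4)*(h - 2)^2*(h - 1)*(h + 3)*(h - 5)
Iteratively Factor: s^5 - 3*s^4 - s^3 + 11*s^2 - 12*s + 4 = (s - 1)*(s^4 - 2*s^3 - 3*s^2 + 8*s - 4) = (s - 1)*(s + 2)*(s^3 - 4*s^2 + 5*s - 2) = (s - 2)*(s - 1)*(s + 2)*(s^2 - 2*s + 1) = (s - 2)*(s - 1)^2*(s + 2)*(s - 1)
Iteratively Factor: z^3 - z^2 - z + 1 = (z - 1)*(z^2 - 1) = (z - 1)*(z + 1)*(z - 1)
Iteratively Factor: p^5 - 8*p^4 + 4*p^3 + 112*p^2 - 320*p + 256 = (p - 4)*(p^4 - 4*p^3 - 12*p^2 + 64*p - 64) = (p - 4)*(p + 4)*(p^3 - 8*p^2 + 20*p - 16) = (p - 4)*(p - 2)*(p + 4)*(p^2 - 6*p + 8) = (p - 4)*(p - 2)^2*(p + 4)*(p - 4)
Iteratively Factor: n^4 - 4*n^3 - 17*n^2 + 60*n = (n + 4)*(n^3 - 8*n^2 + 15*n) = n*(n + 4)*(n^2 - 8*n + 15) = n*(n - 3)*(n + 4)*(n - 5)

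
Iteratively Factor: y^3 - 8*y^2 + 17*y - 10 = (y - 1)*(y^2 - 7*y + 10) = (y - 5)*(y - 1)*(y - 2)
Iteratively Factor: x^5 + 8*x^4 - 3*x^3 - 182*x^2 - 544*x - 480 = (x + 3)*(x^4 + 5*x^3 - 18*x^2 - 128*x - 160) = (x - 5)*(x + 3)*(x^3 + 10*x^2 + 32*x + 32) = (x - 5)*(x + 3)*(x + 4)*(x^2 + 6*x + 8) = (x - 5)*(x + 3)*(x + 4)^2*(x + 2)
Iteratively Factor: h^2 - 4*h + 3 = (h - 1)*(h - 3)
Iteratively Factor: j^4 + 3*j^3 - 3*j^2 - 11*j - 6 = (j - 2)*(j^3 + 5*j^2 + 7*j + 3) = (j - 2)*(j + 3)*(j^2 + 2*j + 1) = (j - 2)*(j + 1)*(j + 3)*(j + 1)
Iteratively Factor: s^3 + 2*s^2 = (s)*(s^2 + 2*s) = s*(s + 2)*(s)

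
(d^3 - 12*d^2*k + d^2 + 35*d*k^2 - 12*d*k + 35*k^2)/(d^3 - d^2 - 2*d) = (d^2 - 12*d*k + 35*k^2)/(d*(d - 2))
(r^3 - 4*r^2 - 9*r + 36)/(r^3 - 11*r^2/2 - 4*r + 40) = 2*(r^2 - 9)/(2*r^2 - 3*r - 20)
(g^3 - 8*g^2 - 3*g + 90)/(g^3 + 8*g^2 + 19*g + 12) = (g^2 - 11*g + 30)/(g^2 + 5*g + 4)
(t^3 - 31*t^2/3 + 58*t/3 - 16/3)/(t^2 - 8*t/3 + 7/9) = 3*(t^2 - 10*t + 16)/(3*t - 7)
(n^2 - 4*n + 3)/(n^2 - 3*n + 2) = (n - 3)/(n - 2)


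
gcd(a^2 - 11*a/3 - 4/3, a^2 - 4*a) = a - 4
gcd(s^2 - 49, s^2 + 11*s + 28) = s + 7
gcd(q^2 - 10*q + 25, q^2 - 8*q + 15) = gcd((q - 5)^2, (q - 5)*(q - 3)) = q - 5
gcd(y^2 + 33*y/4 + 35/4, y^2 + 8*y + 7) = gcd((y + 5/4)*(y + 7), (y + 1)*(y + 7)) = y + 7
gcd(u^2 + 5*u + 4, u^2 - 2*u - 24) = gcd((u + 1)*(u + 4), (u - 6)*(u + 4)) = u + 4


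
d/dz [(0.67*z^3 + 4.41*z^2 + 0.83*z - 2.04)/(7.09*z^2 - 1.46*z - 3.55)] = (4.7503*z^4 - 1.9564*z^3 - 19.4588*z^2 - 2.3838*z - 5.9249)/(50.2681*z^4 - 20.7028*z^3 - 48.2074*z^2 + 10.366*z + 12.6025)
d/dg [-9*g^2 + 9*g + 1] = 9 - 18*g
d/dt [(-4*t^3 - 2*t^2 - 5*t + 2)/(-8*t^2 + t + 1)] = (32*t^4 - 8*t^3 - 54*t^2 + 28*t - 7)/(64*t^4 - 16*t^3 - 15*t^2 + 2*t + 1)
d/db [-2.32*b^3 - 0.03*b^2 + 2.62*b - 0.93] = -6.96*b^2 - 0.06*b + 2.62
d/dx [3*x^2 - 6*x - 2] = 6*x - 6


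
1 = 1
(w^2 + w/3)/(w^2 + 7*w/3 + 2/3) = w/(w + 2)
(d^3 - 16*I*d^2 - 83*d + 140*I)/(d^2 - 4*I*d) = d - 12*I - 35/d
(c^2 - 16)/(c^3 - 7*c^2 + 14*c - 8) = (c + 4)/(c^2 - 3*c + 2)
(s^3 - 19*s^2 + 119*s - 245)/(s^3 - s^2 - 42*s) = (s^2 - 12*s + 35)/(s*(s + 6))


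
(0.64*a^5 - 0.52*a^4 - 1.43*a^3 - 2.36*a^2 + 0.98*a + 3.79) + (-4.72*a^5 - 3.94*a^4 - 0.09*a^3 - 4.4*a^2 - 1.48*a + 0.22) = -4.08*a^5 - 4.46*a^4 - 1.52*a^3 - 6.76*a^2 - 0.5*a + 4.01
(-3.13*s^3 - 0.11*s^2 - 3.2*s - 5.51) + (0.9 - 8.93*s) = -3.13*s^3 - 0.11*s^2 - 12.13*s - 4.61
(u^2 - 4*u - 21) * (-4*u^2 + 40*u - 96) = -4*u^4 + 56*u^3 - 172*u^2 - 456*u + 2016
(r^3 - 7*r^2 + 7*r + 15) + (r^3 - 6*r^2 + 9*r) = 2*r^3 - 13*r^2 + 16*r + 15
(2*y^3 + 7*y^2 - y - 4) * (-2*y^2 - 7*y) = -4*y^5 - 28*y^4 - 47*y^3 + 15*y^2 + 28*y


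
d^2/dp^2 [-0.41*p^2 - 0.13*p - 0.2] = -0.820000000000000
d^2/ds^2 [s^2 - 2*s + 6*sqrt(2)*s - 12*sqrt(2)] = 2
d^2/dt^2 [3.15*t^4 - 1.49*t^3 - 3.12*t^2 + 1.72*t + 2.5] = 37.8*t^2 - 8.94*t - 6.24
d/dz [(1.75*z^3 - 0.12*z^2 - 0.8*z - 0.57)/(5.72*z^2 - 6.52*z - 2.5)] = (10.01*z^4 - 22.82*z^3 - 7.7666*z^2 + 7.1208*z - 1.7164)/(32.7184*z^4 - 74.5888*z^3 + 13.9104*z^2 + 32.6*z + 6.25)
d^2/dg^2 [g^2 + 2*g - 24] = 2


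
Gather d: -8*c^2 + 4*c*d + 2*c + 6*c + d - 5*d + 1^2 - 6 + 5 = -8*c^2 + 8*c + d*(4*c - 4)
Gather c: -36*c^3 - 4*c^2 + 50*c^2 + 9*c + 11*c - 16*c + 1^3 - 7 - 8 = -36*c^3 + 46*c^2 + 4*c - 14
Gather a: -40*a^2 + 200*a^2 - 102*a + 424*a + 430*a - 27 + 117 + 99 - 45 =160*a^2 + 752*a + 144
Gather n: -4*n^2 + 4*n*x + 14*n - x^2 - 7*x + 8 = -4*n^2 + n*(4*x + 14) - x^2 - 7*x + 8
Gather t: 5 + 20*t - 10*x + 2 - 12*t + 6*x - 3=8*t - 4*x + 4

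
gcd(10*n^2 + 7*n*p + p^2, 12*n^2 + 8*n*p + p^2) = 2*n + p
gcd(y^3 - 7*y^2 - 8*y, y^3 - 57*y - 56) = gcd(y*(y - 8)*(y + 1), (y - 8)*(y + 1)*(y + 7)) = y^2 - 7*y - 8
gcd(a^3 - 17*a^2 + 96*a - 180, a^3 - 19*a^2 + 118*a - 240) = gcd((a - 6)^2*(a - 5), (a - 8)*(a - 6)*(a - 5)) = a^2 - 11*a + 30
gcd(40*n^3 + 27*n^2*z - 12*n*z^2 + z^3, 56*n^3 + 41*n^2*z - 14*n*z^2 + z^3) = -8*n^2 - 7*n*z + z^2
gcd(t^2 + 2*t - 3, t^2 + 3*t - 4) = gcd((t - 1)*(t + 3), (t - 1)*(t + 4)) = t - 1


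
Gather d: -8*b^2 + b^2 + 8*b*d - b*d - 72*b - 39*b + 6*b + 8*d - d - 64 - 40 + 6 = -7*b^2 - 105*b + d*(7*b + 7) - 98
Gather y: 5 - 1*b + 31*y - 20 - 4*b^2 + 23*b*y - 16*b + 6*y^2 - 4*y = -4*b^2 - 17*b + 6*y^2 + y*(23*b + 27) - 15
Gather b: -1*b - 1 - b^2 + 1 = -b^2 - b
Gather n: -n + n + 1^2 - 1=0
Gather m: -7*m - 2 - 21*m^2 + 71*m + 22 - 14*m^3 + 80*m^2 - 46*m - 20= -14*m^3 + 59*m^2 + 18*m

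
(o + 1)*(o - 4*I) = o^2 + o - 4*I*o - 4*I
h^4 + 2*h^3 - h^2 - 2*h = h*(h - 1)*(h + 1)*(h + 2)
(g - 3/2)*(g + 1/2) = g^2 - g - 3/4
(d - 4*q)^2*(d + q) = d^3 - 7*d^2*q + 8*d*q^2 + 16*q^3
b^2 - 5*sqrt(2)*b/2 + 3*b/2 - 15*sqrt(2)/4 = (b + 3/2)*(b - 5*sqrt(2)/2)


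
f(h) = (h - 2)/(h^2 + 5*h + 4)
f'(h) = (-2*h - 5)*(h - 2)/(h^2 + 5*h + 4)^2 + 1/(h^2 + 5*h + 4) = (h^2 + 5*h - (h - 2)*(2*h + 5) + 4)/(h^2 + 5*h + 4)^2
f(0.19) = -0.36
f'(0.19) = 0.59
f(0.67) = -0.17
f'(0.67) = 0.27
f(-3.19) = 2.93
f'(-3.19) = -2.84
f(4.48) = 0.05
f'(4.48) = 0.01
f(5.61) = 0.06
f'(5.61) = 0.00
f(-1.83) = 2.13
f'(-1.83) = 1.03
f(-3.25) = 3.11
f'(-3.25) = -3.36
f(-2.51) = 2.00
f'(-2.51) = -0.46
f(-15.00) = -0.11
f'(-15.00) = -0.01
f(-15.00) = -0.11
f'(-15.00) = -0.01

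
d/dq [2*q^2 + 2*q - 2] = 4*q + 2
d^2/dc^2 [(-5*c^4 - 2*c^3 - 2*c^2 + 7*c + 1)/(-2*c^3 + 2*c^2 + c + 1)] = 2*(46*c^6 - 12*c^5 + 141*c^4 + 52*c^3 - 66*c^2 + 36*c + 10)/(8*c^9 - 24*c^8 + 12*c^7 + 4*c^6 + 18*c^5 - 6*c^4 - 7*c^3 - 9*c^2 - 3*c - 1)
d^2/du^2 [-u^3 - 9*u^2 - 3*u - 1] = -6*u - 18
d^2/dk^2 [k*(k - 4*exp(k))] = -4*k*exp(k) - 8*exp(k) + 2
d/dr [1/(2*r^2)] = -1/r^3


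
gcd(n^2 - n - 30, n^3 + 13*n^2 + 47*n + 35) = n + 5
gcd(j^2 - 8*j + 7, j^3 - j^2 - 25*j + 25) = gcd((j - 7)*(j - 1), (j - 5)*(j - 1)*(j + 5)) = j - 1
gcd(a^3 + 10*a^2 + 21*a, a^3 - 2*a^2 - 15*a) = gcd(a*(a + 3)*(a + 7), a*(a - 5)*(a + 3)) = a^2 + 3*a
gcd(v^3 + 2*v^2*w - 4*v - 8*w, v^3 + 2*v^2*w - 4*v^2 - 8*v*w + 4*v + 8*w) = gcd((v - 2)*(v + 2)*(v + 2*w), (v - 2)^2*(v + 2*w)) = v^2 + 2*v*w - 2*v - 4*w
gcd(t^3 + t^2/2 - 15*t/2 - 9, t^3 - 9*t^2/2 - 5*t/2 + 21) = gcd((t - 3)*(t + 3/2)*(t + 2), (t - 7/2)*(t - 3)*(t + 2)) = t^2 - t - 6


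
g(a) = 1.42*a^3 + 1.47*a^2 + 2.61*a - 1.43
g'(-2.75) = 26.74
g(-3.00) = -34.37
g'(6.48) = 200.54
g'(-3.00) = 32.13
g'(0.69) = 6.67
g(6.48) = 463.59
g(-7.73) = -589.65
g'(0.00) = 2.61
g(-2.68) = -25.20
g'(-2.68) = 25.33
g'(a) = 4.26*a^2 + 2.94*a + 2.61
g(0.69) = 1.54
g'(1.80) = 21.70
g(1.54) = 11.26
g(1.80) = 16.31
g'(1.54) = 17.24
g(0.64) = 1.21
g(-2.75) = -27.02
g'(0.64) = 6.24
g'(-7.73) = 234.43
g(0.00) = -1.43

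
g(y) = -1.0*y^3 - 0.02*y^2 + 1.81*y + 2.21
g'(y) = -3.0*y^2 - 0.04*y + 1.81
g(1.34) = 2.19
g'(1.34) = -3.63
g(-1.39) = 2.34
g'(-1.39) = -3.93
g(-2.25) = 9.43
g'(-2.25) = -13.29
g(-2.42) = 11.89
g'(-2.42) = -15.66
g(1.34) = 2.19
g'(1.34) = -3.63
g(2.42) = -7.70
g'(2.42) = -15.86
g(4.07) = -58.17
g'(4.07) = -48.05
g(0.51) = 3.00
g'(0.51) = 1.01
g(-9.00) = 713.30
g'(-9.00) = -240.83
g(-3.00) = 23.60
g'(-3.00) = -25.07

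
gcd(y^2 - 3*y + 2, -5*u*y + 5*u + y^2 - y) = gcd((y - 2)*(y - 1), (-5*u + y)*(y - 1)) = y - 1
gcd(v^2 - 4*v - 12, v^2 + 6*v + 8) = v + 2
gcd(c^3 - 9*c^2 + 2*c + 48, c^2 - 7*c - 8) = c - 8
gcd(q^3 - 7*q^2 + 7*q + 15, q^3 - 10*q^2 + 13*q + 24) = q^2 - 2*q - 3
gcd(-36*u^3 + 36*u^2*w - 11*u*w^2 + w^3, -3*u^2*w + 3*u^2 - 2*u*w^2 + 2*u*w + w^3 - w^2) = 3*u - w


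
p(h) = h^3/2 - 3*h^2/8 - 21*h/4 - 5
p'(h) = 3*h^2/2 - 3*h/4 - 21/4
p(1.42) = -11.78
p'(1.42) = -3.29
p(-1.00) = -0.62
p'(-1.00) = -3.00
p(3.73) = -3.85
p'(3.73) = 12.82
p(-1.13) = -0.27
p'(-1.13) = -2.49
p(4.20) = 3.38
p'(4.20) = 18.06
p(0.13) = -5.69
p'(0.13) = -5.32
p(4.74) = 14.94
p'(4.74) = 24.90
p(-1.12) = -0.29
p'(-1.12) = -2.53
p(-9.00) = -352.62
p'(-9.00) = 123.00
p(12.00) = 742.00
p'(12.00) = 201.75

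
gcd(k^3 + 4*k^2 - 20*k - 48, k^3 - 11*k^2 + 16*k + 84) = k + 2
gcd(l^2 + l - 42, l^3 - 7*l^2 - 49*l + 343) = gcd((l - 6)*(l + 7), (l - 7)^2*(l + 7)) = l + 7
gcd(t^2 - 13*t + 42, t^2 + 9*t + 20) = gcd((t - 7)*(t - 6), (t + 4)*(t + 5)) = 1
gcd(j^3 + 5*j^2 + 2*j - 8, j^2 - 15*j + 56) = 1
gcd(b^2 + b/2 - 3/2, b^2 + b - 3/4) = b + 3/2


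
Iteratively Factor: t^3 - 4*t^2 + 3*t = (t - 1)*(t^2 - 3*t) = t*(t - 1)*(t - 3)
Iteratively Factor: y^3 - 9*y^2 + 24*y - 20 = (y - 2)*(y^2 - 7*y + 10) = (y - 5)*(y - 2)*(y - 2)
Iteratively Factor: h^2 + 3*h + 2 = (h + 1)*(h + 2)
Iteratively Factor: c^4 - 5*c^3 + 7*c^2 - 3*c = (c - 3)*(c^3 - 2*c^2 + c) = (c - 3)*(c - 1)*(c^2 - c) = (c - 3)*(c - 1)^2*(c)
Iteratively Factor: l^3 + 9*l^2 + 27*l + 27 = (l + 3)*(l^2 + 6*l + 9) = (l + 3)^2*(l + 3)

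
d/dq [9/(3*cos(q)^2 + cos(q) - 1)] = 9*(6*cos(q) + 1)*sin(q)/(3*cos(q)^2 + cos(q) - 1)^2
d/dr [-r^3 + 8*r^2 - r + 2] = -3*r^2 + 16*r - 1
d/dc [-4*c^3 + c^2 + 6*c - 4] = -12*c^2 + 2*c + 6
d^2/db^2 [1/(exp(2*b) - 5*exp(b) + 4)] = ((5 - 4*exp(b))*(exp(2*b) - 5*exp(b) + 4) + 2*(2*exp(b) - 5)^2*exp(b))*exp(b)/(exp(2*b) - 5*exp(b) + 4)^3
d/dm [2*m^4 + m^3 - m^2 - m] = 8*m^3 + 3*m^2 - 2*m - 1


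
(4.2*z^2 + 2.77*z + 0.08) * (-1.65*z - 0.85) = -6.93*z^3 - 8.1405*z^2 - 2.4865*z - 0.068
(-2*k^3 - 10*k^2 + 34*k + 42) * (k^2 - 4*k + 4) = -2*k^5 - 2*k^4 + 66*k^3 - 134*k^2 - 32*k + 168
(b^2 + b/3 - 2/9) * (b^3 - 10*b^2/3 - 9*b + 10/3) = b^5 - 3*b^4 - 31*b^3/3 + 29*b^2/27 + 28*b/9 - 20/27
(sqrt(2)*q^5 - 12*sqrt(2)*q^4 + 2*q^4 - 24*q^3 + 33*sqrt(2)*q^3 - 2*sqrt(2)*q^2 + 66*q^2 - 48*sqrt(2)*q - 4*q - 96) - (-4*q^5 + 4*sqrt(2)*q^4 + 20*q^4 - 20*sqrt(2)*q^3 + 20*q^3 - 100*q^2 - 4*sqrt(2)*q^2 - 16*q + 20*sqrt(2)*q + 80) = sqrt(2)*q^5 + 4*q^5 - 16*sqrt(2)*q^4 - 18*q^4 - 44*q^3 + 53*sqrt(2)*q^3 + 2*sqrt(2)*q^2 + 166*q^2 - 68*sqrt(2)*q + 12*q - 176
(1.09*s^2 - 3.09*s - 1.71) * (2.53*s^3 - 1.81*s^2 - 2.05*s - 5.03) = 2.7577*s^5 - 9.7906*s^4 - 0.9679*s^3 + 3.9469*s^2 + 19.0482*s + 8.6013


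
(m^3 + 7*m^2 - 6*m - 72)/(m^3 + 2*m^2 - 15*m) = (m^2 + 10*m + 24)/(m*(m + 5))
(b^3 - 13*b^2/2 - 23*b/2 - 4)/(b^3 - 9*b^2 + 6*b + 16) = (b + 1/2)/(b - 2)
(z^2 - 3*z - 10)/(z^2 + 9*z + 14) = (z - 5)/(z + 7)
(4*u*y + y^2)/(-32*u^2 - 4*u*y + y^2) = y/(-8*u + y)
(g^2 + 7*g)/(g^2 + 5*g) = (g + 7)/(g + 5)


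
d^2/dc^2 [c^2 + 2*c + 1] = 2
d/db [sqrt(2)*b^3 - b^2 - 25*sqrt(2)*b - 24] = 3*sqrt(2)*b^2 - 2*b - 25*sqrt(2)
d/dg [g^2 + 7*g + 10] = 2*g + 7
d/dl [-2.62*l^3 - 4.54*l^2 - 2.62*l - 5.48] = -7.86*l^2 - 9.08*l - 2.62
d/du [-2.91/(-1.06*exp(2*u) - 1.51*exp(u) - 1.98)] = (-6.1692*exp(u) - 4.3941)*exp(u)/(1.06*exp(2*u) + 1.51*exp(u) + 1.98)^2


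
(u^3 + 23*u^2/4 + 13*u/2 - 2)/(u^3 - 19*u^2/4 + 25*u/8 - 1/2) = 2*(u^2 + 6*u + 8)/(2*u^2 - 9*u + 4)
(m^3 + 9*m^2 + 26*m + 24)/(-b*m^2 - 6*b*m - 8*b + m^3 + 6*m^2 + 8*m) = (-m - 3)/(b - m)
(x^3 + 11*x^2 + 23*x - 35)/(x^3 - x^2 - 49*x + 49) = (x + 5)/(x - 7)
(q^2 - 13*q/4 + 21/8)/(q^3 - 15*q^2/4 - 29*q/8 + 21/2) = (4*q - 7)/(4*q^2 - 9*q - 28)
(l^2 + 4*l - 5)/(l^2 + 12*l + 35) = (l - 1)/(l + 7)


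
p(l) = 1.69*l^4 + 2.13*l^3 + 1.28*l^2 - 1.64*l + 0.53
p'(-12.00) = -10793.48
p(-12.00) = 31567.73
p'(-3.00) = -134.33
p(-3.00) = 96.35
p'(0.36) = 0.43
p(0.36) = 0.23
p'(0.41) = 0.95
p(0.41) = 0.27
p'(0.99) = 13.72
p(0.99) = 3.85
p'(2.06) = 89.84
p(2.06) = 51.64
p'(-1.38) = -10.77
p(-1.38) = 5.76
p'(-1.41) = -11.50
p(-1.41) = 6.10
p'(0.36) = 0.43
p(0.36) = 0.23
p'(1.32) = 28.42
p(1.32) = 10.63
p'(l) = 6.76*l^3 + 6.39*l^2 + 2.56*l - 1.64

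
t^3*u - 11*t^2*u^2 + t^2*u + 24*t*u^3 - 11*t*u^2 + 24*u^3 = (t - 8*u)*(t - 3*u)*(t*u + u)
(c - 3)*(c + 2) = c^2 - c - 6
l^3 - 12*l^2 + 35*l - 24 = (l - 8)*(l - 3)*(l - 1)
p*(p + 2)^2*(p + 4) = p^4 + 8*p^3 + 20*p^2 + 16*p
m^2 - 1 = (m - 1)*(m + 1)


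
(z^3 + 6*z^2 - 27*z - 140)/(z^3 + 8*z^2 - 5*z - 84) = (z - 5)/(z - 3)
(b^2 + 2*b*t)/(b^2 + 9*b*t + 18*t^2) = b*(b + 2*t)/(b^2 + 9*b*t + 18*t^2)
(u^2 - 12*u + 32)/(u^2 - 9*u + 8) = (u - 4)/(u - 1)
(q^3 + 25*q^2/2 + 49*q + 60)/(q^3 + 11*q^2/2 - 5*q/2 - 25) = (q^2 + 10*q + 24)/(q^2 + 3*q - 10)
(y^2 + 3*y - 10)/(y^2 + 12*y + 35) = (y - 2)/(y + 7)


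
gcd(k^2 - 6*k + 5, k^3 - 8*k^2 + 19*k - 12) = k - 1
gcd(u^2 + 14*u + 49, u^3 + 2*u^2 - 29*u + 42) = u + 7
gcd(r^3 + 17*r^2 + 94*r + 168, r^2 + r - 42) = r + 7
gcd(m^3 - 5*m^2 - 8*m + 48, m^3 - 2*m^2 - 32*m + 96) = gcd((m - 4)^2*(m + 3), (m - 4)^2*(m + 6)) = m^2 - 8*m + 16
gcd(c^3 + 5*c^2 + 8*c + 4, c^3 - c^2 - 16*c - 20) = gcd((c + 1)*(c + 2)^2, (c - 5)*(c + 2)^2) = c^2 + 4*c + 4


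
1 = 1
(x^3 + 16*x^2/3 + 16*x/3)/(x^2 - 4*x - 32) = x*(3*x + 4)/(3*(x - 8))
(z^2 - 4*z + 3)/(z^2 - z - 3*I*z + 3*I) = (z - 3)/(z - 3*I)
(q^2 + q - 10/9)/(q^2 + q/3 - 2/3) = (q + 5/3)/(q + 1)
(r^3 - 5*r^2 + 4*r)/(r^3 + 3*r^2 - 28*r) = (r - 1)/(r + 7)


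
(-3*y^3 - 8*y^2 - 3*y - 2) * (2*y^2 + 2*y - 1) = -6*y^5 - 22*y^4 - 19*y^3 - 2*y^2 - y + 2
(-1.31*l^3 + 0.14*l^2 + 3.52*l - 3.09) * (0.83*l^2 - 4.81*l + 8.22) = -1.0873*l^5 + 6.4173*l^4 - 8.52*l^3 - 18.3451*l^2 + 43.7973*l - 25.3998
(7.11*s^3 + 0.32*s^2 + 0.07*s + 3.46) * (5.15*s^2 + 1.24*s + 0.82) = 36.6165*s^5 + 10.4644*s^4 + 6.5875*s^3 + 18.1682*s^2 + 4.3478*s + 2.8372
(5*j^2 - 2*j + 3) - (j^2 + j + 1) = 4*j^2 - 3*j + 2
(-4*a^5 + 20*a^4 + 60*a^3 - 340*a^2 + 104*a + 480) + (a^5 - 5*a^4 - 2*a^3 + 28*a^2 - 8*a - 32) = -3*a^5 + 15*a^4 + 58*a^3 - 312*a^2 + 96*a + 448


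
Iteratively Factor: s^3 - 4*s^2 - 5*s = (s + 1)*(s^2 - 5*s) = (s - 5)*(s + 1)*(s)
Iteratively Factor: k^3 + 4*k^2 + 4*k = (k + 2)*(k^2 + 2*k) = k*(k + 2)*(k + 2)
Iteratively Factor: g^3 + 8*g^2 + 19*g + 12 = (g + 3)*(g^2 + 5*g + 4) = (g + 1)*(g + 3)*(g + 4)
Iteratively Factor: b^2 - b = (b)*(b - 1)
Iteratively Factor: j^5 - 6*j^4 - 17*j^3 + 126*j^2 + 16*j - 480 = (j + 2)*(j^4 - 8*j^3 - j^2 + 128*j - 240) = (j - 5)*(j + 2)*(j^3 - 3*j^2 - 16*j + 48) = (j - 5)*(j - 3)*(j + 2)*(j^2 - 16) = (j - 5)*(j - 4)*(j - 3)*(j + 2)*(j + 4)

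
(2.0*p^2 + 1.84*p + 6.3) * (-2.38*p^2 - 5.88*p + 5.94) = -4.76*p^4 - 16.1392*p^3 - 13.9332*p^2 - 26.1144*p + 37.422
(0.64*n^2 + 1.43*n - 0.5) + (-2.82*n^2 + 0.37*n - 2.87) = -2.18*n^2 + 1.8*n - 3.37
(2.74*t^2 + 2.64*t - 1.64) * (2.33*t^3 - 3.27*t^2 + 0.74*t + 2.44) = 6.3842*t^5 - 2.8086*t^4 - 10.4264*t^3 + 14.002*t^2 + 5.228*t - 4.0016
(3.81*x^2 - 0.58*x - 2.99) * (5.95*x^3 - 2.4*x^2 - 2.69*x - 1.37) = 22.6695*x^5 - 12.595*x^4 - 26.6474*x^3 + 3.5165*x^2 + 8.8377*x + 4.0963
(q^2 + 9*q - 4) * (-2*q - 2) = -2*q^3 - 20*q^2 - 10*q + 8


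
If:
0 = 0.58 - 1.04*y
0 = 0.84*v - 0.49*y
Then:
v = 0.33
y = 0.56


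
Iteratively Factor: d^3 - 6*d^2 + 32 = (d - 4)*(d^2 - 2*d - 8) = (d - 4)^2*(d + 2)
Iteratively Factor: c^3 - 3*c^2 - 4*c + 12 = (c - 3)*(c^2 - 4) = (c - 3)*(c + 2)*(c - 2)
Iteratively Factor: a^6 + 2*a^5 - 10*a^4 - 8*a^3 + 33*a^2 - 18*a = (a)*(a^5 + 2*a^4 - 10*a^3 - 8*a^2 + 33*a - 18) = a*(a + 3)*(a^4 - a^3 - 7*a^2 + 13*a - 6) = a*(a - 2)*(a + 3)*(a^3 + a^2 - 5*a + 3) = a*(a - 2)*(a - 1)*(a + 3)*(a^2 + 2*a - 3) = a*(a - 2)*(a - 1)^2*(a + 3)*(a + 3)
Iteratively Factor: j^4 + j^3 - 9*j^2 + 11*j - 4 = (j + 4)*(j^3 - 3*j^2 + 3*j - 1) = (j - 1)*(j + 4)*(j^2 - 2*j + 1) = (j - 1)^2*(j + 4)*(j - 1)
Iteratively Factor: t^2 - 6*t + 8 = (t - 2)*(t - 4)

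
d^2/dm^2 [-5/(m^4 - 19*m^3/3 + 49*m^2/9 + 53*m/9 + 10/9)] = 270*(-30*m^4 + 305*m^3 - 1069*m^2 + 1471*m - 773)/(81*m^10 - 1593*m^9 + 12123*m^8 - 43809*m^7 + 70273*m^6 - 18039*m^5 - 59199*m^4 + 15077*m^3 + 30570*m^2 + 9900*m + 1000)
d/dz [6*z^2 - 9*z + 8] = 12*z - 9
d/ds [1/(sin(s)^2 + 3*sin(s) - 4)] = -(2*sin(s) + 3)*cos(s)/(sin(s)^2 + 3*sin(s) - 4)^2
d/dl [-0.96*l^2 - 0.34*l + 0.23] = -1.92*l - 0.34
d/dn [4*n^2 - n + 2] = 8*n - 1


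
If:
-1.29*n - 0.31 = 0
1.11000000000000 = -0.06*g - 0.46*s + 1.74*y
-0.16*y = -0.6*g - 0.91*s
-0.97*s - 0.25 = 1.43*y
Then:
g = 1.51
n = -0.24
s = -0.92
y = 0.45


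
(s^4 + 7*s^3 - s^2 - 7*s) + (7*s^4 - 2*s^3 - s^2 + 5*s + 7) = 8*s^4 + 5*s^3 - 2*s^2 - 2*s + 7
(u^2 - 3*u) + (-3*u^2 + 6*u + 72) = -2*u^2 + 3*u + 72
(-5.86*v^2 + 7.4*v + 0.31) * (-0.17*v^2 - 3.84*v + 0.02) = 0.9962*v^4 + 21.2444*v^3 - 28.5859*v^2 - 1.0424*v + 0.0062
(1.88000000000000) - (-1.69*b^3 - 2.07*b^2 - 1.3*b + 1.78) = 1.69*b^3 + 2.07*b^2 + 1.3*b + 0.0999999999999999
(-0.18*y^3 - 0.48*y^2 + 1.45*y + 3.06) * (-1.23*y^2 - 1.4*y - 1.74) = 0.2214*y^5 + 0.8424*y^4 - 0.7983*y^3 - 4.9586*y^2 - 6.807*y - 5.3244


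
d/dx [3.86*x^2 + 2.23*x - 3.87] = 7.72*x + 2.23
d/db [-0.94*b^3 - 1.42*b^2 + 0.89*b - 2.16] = -2.82*b^2 - 2.84*b + 0.89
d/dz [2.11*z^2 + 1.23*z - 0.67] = 4.22*z + 1.23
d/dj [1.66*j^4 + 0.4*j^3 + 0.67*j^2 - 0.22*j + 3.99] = 6.64*j^3 + 1.2*j^2 + 1.34*j - 0.22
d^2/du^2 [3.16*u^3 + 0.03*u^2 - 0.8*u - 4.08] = 18.96*u + 0.06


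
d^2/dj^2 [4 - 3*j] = 0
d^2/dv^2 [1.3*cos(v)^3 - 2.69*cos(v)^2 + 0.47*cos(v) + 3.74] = -1.445*cos(v) + 5.38*cos(2*v) - 2.925*cos(3*v)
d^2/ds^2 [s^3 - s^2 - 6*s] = 6*s - 2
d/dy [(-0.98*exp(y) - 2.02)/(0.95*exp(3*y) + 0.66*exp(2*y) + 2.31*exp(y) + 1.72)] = (1.862*exp(3*y) + 6.4038*exp(2*y) + 2.6664*exp(y) + 2.9806)*exp(y)/(0.9025*exp(6*y) + 1.254*exp(5*y) + 4.8246*exp(4*y) + 6.3172*exp(3*y) + 7.6065*exp(2*y) + 7.9464*exp(y) + 2.9584)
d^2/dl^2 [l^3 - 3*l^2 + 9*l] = 6*l - 6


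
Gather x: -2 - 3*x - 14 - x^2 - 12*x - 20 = -x^2 - 15*x - 36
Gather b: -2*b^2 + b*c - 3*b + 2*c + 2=-2*b^2 + b*(c - 3) + 2*c + 2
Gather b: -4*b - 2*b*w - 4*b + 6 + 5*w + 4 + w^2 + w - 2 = b*(-2*w - 8) + w^2 + 6*w + 8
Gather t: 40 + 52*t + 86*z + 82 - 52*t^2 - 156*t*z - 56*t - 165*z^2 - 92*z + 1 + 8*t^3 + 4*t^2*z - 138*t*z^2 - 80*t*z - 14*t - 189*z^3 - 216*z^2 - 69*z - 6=8*t^3 + t^2*(4*z - 52) + t*(-138*z^2 - 236*z - 18) - 189*z^3 - 381*z^2 - 75*z + 117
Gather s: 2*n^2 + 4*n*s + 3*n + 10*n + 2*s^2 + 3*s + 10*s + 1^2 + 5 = 2*n^2 + 13*n + 2*s^2 + s*(4*n + 13) + 6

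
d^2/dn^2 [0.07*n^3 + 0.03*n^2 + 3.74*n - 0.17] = 0.42*n + 0.06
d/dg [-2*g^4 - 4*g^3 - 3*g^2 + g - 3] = -8*g^3 - 12*g^2 - 6*g + 1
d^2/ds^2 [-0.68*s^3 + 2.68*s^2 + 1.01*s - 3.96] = 5.36 - 4.08*s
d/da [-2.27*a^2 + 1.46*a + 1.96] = 1.46 - 4.54*a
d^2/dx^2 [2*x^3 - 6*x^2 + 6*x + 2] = 12*x - 12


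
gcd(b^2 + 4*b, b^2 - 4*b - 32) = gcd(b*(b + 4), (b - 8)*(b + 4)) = b + 4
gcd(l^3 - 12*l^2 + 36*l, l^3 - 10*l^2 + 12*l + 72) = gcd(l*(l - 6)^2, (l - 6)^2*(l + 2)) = l^2 - 12*l + 36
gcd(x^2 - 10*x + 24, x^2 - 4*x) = x - 4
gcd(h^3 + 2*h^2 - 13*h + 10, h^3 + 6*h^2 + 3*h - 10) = h^2 + 4*h - 5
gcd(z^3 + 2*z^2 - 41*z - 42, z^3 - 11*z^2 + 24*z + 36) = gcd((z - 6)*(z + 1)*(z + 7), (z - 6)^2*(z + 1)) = z^2 - 5*z - 6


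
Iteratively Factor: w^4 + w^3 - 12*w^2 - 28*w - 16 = (w + 1)*(w^3 - 12*w - 16) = (w + 1)*(w + 2)*(w^2 - 2*w - 8) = (w - 4)*(w + 1)*(w + 2)*(w + 2)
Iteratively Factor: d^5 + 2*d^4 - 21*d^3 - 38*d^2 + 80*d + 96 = (d - 4)*(d^4 + 6*d^3 + 3*d^2 - 26*d - 24) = (d - 4)*(d - 2)*(d^3 + 8*d^2 + 19*d + 12) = (d - 4)*(d - 2)*(d + 1)*(d^2 + 7*d + 12) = (d - 4)*(d - 2)*(d + 1)*(d + 3)*(d + 4)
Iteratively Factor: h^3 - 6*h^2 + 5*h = (h)*(h^2 - 6*h + 5) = h*(h - 5)*(h - 1)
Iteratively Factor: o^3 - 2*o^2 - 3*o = (o + 1)*(o^2 - 3*o) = (o - 3)*(o + 1)*(o)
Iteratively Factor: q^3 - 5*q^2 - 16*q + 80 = (q - 4)*(q^2 - q - 20) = (q - 5)*(q - 4)*(q + 4)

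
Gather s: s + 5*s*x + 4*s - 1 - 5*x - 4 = s*(5*x + 5) - 5*x - 5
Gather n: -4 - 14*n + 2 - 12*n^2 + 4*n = -12*n^2 - 10*n - 2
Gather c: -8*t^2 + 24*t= -8*t^2 + 24*t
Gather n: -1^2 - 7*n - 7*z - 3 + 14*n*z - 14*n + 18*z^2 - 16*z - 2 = n*(14*z - 21) + 18*z^2 - 23*z - 6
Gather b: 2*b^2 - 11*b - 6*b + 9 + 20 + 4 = 2*b^2 - 17*b + 33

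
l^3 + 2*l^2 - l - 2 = (l - 1)*(l + 1)*(l + 2)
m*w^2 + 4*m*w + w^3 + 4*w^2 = w*(m + w)*(w + 4)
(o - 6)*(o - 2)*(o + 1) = o^3 - 7*o^2 + 4*o + 12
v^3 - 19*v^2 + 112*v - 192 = (v - 8)^2*(v - 3)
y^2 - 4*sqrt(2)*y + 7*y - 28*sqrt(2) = (y + 7)*(y - 4*sqrt(2))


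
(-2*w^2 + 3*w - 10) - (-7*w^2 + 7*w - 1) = 5*w^2 - 4*w - 9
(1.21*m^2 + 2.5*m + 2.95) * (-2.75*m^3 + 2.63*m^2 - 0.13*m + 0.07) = -3.3275*m^5 - 3.6927*m^4 - 1.6948*m^3 + 7.5182*m^2 - 0.2085*m + 0.2065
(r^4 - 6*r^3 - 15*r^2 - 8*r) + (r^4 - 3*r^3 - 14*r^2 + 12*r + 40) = 2*r^4 - 9*r^3 - 29*r^2 + 4*r + 40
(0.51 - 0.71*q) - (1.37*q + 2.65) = -2.08*q - 2.14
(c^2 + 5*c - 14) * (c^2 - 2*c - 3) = c^4 + 3*c^3 - 27*c^2 + 13*c + 42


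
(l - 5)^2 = l^2 - 10*l + 25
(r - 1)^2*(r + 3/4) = r^3 - 5*r^2/4 - r/2 + 3/4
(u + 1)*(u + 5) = u^2 + 6*u + 5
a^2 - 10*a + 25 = (a - 5)^2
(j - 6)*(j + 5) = j^2 - j - 30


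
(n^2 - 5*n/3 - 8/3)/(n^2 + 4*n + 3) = (n - 8/3)/(n + 3)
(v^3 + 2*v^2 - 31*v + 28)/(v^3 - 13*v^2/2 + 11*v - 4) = 2*(v^2 + 6*v - 7)/(2*v^2 - 5*v + 2)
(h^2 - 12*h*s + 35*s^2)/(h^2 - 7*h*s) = (h - 5*s)/h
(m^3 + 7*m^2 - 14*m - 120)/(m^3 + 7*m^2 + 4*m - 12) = (m^2 + m - 20)/(m^2 + m - 2)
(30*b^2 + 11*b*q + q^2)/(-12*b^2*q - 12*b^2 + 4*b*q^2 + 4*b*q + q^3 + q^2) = (5*b + q)/(-2*b*q - 2*b + q^2 + q)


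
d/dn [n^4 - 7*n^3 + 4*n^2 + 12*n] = 4*n^3 - 21*n^2 + 8*n + 12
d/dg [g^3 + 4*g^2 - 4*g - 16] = 3*g^2 + 8*g - 4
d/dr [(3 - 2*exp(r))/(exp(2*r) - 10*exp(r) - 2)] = 2*((exp(r) - 5)*(2*exp(r) - 3) - exp(2*r) + 10*exp(r) + 2)*exp(r)/(-exp(2*r) + 10*exp(r) + 2)^2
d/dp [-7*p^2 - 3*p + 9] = -14*p - 3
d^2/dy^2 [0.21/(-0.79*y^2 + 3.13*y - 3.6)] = (0.262122*y^2 - 1.038534*y - 0.21*(1.58*y - 3.13)*(3.16*y - 6.26) + 1.19448)/(0.79*y^2 - 3.13*y + 3.6)^3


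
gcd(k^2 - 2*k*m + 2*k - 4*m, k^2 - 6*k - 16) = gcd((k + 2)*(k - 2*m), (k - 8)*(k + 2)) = k + 2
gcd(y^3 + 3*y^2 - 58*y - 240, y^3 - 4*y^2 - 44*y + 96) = y^2 - 2*y - 48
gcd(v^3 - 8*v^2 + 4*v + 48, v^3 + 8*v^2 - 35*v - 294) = v - 6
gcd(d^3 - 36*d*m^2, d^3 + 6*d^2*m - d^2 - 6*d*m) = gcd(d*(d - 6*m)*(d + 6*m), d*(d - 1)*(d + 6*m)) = d^2 + 6*d*m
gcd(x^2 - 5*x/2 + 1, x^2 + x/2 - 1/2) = x - 1/2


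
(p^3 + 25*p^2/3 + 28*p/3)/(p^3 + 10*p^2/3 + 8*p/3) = (p + 7)/(p + 2)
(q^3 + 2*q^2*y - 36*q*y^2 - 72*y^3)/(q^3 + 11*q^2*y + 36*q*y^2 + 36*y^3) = (q - 6*y)/(q + 3*y)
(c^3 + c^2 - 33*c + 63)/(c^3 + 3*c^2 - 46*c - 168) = (c^3 + c^2 - 33*c + 63)/(c^3 + 3*c^2 - 46*c - 168)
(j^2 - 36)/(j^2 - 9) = (j^2 - 36)/(j^2 - 9)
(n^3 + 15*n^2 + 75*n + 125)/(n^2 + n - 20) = (n^2 + 10*n + 25)/(n - 4)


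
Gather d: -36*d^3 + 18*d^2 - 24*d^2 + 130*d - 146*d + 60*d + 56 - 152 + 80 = -36*d^3 - 6*d^2 + 44*d - 16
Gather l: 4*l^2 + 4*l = 4*l^2 + 4*l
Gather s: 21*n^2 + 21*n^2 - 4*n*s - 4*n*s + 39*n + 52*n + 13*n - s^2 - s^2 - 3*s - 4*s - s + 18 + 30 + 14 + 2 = 42*n^2 + 104*n - 2*s^2 + s*(-8*n - 8) + 64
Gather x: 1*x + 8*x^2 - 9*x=8*x^2 - 8*x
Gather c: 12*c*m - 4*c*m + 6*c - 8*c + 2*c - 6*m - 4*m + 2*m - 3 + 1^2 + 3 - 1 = 8*c*m - 8*m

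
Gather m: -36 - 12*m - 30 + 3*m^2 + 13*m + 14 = 3*m^2 + m - 52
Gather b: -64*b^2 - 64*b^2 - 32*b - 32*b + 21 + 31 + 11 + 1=-128*b^2 - 64*b + 64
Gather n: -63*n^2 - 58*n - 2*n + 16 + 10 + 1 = -63*n^2 - 60*n + 27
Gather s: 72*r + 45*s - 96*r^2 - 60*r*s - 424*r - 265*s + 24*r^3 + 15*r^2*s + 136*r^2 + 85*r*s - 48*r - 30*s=24*r^3 + 40*r^2 - 400*r + s*(15*r^2 + 25*r - 250)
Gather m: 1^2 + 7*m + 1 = 7*m + 2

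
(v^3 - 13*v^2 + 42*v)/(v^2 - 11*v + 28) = v*(v - 6)/(v - 4)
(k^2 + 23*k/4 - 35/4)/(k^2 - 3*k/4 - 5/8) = 2*(k + 7)/(2*k + 1)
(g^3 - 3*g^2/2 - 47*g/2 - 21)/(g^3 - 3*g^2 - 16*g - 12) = (g + 7/2)/(g + 2)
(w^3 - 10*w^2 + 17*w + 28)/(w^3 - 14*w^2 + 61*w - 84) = (w + 1)/(w - 3)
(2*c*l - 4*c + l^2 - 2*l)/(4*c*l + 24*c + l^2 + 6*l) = (2*c*l - 4*c + l^2 - 2*l)/(4*c*l + 24*c + l^2 + 6*l)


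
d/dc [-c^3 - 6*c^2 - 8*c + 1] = -3*c^2 - 12*c - 8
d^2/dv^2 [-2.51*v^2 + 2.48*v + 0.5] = -5.02000000000000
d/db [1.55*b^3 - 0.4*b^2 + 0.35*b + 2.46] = 4.65*b^2 - 0.8*b + 0.35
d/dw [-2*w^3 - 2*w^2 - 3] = 2*w*(-3*w - 2)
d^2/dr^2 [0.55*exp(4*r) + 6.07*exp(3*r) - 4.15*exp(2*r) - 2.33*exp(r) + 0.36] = (8.8*exp(3*r) + 54.63*exp(2*r) - 16.6*exp(r) - 2.33)*exp(r)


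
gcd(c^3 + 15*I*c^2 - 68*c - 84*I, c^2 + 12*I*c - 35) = c + 7*I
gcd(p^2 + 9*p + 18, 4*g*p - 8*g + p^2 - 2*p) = 1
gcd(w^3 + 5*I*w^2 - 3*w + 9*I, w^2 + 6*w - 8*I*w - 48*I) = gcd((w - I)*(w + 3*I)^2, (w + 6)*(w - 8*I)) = 1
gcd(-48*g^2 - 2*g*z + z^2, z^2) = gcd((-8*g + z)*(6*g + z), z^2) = 1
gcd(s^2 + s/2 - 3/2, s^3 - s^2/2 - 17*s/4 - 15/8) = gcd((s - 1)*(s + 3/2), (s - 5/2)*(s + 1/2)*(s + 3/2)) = s + 3/2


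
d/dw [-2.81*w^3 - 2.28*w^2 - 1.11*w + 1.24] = -8.43*w^2 - 4.56*w - 1.11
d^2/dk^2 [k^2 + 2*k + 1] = 2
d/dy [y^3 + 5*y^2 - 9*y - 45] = 3*y^2 + 10*y - 9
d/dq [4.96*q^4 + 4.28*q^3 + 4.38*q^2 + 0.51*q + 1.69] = 19.84*q^3 + 12.84*q^2 + 8.76*q + 0.51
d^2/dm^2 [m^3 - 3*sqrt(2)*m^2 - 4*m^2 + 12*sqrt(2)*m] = 6*m - 6*sqrt(2) - 8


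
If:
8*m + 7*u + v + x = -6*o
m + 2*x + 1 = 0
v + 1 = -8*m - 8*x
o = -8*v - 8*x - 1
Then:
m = -2*x - 1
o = -72*x - 57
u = 439*x/7 + 49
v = 8*x + 7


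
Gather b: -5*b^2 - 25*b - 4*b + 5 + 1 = -5*b^2 - 29*b + 6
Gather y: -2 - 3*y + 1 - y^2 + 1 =-y^2 - 3*y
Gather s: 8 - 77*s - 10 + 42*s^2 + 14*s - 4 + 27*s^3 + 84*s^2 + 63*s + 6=27*s^3 + 126*s^2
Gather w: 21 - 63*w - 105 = -63*w - 84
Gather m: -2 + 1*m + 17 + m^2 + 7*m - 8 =m^2 + 8*m + 7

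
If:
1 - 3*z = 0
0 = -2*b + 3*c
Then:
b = 3*c/2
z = 1/3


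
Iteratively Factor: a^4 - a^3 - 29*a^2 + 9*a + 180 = (a - 3)*(a^3 + 2*a^2 - 23*a - 60) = (a - 5)*(a - 3)*(a^2 + 7*a + 12) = (a - 5)*(a - 3)*(a + 4)*(a + 3)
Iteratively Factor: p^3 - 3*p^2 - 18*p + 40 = (p - 5)*(p^2 + 2*p - 8) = (p - 5)*(p + 4)*(p - 2)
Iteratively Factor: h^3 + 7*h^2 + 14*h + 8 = (h + 4)*(h^2 + 3*h + 2) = (h + 1)*(h + 4)*(h + 2)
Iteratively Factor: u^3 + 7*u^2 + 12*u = (u)*(u^2 + 7*u + 12) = u*(u + 4)*(u + 3)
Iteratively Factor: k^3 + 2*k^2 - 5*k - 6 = (k + 3)*(k^2 - k - 2) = (k + 1)*(k + 3)*(k - 2)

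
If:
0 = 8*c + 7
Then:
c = -7/8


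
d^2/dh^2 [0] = 0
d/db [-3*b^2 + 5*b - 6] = 5 - 6*b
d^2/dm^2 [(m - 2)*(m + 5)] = 2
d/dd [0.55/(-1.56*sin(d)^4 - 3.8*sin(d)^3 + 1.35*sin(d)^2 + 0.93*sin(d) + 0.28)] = (3.432*sin(d)^3 + 6.27*sin(d)^2 - 1.485*sin(d) - 0.5115)*cos(d)/(-1.56*sin(d)^4 - 3.8*sin(d)^3 + 1.35*sin(d)^2 + 0.93*sin(d) + 0.28)^2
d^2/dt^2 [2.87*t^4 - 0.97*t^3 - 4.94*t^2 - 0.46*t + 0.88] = 34.44*t^2 - 5.82*t - 9.88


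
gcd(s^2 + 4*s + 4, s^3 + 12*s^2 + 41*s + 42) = s + 2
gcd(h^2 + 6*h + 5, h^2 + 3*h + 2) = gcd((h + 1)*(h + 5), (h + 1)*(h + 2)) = h + 1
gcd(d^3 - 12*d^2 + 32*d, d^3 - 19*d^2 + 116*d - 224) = d^2 - 12*d + 32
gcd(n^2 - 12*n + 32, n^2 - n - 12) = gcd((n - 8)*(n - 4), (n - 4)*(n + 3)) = n - 4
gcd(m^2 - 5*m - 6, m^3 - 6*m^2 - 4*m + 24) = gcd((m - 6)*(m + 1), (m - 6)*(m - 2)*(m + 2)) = m - 6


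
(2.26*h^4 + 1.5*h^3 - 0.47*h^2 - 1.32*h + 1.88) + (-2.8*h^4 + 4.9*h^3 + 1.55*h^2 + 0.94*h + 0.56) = -0.54*h^4 + 6.4*h^3 + 1.08*h^2 - 0.38*h + 2.44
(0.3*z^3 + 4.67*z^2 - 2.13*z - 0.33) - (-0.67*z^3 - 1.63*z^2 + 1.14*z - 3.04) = 0.97*z^3 + 6.3*z^2 - 3.27*z + 2.71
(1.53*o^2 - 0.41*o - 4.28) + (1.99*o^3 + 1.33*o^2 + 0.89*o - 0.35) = 1.99*o^3 + 2.86*o^2 + 0.48*o - 4.63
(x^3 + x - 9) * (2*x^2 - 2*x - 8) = 2*x^5 - 2*x^4 - 6*x^3 - 20*x^2 + 10*x + 72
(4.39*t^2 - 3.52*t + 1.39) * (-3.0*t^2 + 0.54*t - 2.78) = -13.17*t^4 + 12.9306*t^3 - 18.275*t^2 + 10.5362*t - 3.8642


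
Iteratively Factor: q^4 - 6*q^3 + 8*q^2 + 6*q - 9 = (q - 3)*(q^3 - 3*q^2 - q + 3) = (q - 3)*(q - 1)*(q^2 - 2*q - 3) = (q - 3)*(q - 1)*(q + 1)*(q - 3)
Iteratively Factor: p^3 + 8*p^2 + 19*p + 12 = (p + 3)*(p^2 + 5*p + 4) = (p + 3)*(p + 4)*(p + 1)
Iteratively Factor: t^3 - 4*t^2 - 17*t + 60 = (t + 4)*(t^2 - 8*t + 15) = (t - 3)*(t + 4)*(t - 5)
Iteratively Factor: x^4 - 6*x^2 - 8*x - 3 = (x + 1)*(x^3 - x^2 - 5*x - 3) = (x + 1)^2*(x^2 - 2*x - 3) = (x + 1)^3*(x - 3)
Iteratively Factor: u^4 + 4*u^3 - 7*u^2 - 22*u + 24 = (u + 4)*(u^3 - 7*u + 6) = (u + 3)*(u + 4)*(u^2 - 3*u + 2) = (u - 1)*(u + 3)*(u + 4)*(u - 2)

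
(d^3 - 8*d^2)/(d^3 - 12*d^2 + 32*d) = d/(d - 4)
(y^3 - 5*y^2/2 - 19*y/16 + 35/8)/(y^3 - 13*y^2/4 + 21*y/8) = (4*y^2 - 3*y - 10)/(2*y*(2*y - 3))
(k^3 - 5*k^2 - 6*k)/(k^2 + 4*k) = (k^2 - 5*k - 6)/(k + 4)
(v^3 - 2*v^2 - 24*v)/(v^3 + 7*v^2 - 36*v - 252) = v*(v + 4)/(v^2 + 13*v + 42)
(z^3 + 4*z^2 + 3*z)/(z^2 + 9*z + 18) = z*(z + 1)/(z + 6)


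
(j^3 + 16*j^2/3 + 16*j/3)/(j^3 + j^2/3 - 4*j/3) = (j + 4)/(j - 1)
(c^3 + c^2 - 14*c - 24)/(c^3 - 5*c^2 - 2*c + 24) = (c + 3)/(c - 3)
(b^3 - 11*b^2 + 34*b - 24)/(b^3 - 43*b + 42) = (b - 4)/(b + 7)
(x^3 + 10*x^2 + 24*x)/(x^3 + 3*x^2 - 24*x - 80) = x*(x + 6)/(x^2 - x - 20)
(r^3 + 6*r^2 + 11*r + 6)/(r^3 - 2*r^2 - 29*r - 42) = (r + 1)/(r - 7)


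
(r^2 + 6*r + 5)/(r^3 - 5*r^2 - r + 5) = (r + 5)/(r^2 - 6*r + 5)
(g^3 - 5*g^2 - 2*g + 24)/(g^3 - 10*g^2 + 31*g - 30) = (g^2 - 2*g - 8)/(g^2 - 7*g + 10)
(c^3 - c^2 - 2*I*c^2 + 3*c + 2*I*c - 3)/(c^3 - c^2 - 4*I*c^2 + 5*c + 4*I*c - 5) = (c - 3*I)/(c - 5*I)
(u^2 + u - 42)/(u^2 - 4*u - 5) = (-u^2 - u + 42)/(-u^2 + 4*u + 5)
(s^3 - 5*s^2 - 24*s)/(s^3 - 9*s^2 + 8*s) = (s + 3)/(s - 1)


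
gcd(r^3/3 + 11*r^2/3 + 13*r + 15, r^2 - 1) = 1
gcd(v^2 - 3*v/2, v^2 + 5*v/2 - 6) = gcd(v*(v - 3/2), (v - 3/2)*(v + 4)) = v - 3/2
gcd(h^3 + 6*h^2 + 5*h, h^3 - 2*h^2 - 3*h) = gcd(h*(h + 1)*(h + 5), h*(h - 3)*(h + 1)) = h^2 + h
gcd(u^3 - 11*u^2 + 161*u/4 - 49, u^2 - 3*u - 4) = u - 4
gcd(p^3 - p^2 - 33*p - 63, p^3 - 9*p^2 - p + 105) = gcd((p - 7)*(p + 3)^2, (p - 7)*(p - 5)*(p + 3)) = p^2 - 4*p - 21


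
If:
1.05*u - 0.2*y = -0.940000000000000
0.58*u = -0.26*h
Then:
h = 1.9970695970696 - 0.424908424908425*y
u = 0.19047619047619*y - 0.895238095238095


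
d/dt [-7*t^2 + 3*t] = 3 - 14*t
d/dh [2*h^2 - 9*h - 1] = 4*h - 9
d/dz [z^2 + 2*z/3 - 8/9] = 2*z + 2/3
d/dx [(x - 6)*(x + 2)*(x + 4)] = 3*x^2 - 28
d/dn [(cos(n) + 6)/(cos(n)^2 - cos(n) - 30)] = (cos(n)^2 + 12*cos(n) + 24)*sin(n)/(sin(n)^2 + cos(n) + 29)^2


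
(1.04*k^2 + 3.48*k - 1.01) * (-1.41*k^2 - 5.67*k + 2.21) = -1.4664*k^4 - 10.8036*k^3 - 16.0091*k^2 + 13.4175*k - 2.2321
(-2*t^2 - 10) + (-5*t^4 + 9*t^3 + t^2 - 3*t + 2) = -5*t^4 + 9*t^3 - t^2 - 3*t - 8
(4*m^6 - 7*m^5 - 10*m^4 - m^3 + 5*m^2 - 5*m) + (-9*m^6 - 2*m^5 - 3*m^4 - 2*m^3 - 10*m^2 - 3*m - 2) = -5*m^6 - 9*m^5 - 13*m^4 - 3*m^3 - 5*m^2 - 8*m - 2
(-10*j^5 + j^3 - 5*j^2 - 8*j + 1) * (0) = 0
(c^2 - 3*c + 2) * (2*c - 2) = 2*c^3 - 8*c^2 + 10*c - 4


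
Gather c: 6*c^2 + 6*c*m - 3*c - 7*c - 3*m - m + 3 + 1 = 6*c^2 + c*(6*m - 10) - 4*m + 4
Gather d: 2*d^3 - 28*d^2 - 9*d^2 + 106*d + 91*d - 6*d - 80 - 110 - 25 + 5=2*d^3 - 37*d^2 + 191*d - 210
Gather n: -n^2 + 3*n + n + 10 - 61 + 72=-n^2 + 4*n + 21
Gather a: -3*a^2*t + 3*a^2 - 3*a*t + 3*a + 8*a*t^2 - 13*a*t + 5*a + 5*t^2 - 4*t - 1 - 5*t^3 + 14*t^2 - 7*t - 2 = a^2*(3 - 3*t) + a*(8*t^2 - 16*t + 8) - 5*t^3 + 19*t^2 - 11*t - 3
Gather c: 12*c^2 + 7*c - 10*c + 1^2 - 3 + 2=12*c^2 - 3*c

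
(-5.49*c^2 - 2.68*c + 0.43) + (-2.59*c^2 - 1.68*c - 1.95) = -8.08*c^2 - 4.36*c - 1.52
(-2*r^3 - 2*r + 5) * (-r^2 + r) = 2*r^5 - 2*r^4 + 2*r^3 - 7*r^2 + 5*r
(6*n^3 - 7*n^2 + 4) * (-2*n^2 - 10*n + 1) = -12*n^5 - 46*n^4 + 76*n^3 - 15*n^2 - 40*n + 4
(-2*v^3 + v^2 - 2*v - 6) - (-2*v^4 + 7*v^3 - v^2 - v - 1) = 2*v^4 - 9*v^3 + 2*v^2 - v - 5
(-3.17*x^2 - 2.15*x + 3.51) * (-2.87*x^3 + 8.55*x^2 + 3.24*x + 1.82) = 9.0979*x^5 - 20.933*x^4 - 38.727*x^3 + 17.2751*x^2 + 7.4594*x + 6.3882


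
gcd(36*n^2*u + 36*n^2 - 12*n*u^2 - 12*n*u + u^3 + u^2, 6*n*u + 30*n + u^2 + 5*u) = 1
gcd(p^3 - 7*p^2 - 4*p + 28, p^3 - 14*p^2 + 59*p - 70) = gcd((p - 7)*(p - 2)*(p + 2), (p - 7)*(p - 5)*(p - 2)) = p^2 - 9*p + 14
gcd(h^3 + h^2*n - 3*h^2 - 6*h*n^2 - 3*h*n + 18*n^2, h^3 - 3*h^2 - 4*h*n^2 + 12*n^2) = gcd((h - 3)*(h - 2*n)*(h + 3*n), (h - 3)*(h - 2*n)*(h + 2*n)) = h^2 - 2*h*n - 3*h + 6*n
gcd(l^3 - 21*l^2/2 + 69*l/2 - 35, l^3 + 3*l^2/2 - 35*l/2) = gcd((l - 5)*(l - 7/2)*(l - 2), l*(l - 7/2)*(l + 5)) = l - 7/2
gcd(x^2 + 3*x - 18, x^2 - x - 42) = x + 6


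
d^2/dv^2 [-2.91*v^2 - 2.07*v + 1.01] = -5.82000000000000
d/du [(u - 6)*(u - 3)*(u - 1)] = 3*u^2 - 20*u + 27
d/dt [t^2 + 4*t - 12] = 2*t + 4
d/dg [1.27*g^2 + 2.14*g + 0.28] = 2.54*g + 2.14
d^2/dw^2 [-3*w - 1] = 0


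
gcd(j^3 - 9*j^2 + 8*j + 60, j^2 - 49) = 1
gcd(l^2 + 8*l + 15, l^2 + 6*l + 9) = l + 3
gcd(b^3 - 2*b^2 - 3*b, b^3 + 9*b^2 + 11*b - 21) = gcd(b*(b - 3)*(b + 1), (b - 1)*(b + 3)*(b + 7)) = 1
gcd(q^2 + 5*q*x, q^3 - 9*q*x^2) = q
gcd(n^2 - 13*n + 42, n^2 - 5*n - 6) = n - 6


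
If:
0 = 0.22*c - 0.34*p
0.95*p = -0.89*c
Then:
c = 0.00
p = 0.00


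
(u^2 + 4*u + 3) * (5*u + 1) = 5*u^3 + 21*u^2 + 19*u + 3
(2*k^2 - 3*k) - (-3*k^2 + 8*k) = 5*k^2 - 11*k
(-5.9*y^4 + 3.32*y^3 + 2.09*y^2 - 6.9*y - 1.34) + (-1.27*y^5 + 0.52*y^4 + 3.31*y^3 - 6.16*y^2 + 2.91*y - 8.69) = -1.27*y^5 - 5.38*y^4 + 6.63*y^3 - 4.07*y^2 - 3.99*y - 10.03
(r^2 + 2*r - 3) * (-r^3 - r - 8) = -r^5 - 2*r^4 + 2*r^3 - 10*r^2 - 13*r + 24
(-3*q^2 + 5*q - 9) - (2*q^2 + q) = -5*q^2 + 4*q - 9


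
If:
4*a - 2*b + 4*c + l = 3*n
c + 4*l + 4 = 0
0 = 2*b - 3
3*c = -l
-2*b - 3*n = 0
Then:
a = -1/11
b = 3/2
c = 4/11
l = -12/11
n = -1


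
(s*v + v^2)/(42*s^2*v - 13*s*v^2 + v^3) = (s + v)/(42*s^2 - 13*s*v + v^2)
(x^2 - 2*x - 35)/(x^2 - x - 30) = (x - 7)/(x - 6)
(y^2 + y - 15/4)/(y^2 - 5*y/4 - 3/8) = 2*(2*y + 5)/(4*y + 1)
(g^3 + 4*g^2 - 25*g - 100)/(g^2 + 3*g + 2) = (g^3 + 4*g^2 - 25*g - 100)/(g^2 + 3*g + 2)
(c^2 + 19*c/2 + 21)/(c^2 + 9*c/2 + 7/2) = (c + 6)/(c + 1)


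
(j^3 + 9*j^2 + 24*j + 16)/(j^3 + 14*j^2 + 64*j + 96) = (j + 1)/(j + 6)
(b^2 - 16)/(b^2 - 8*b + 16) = (b + 4)/(b - 4)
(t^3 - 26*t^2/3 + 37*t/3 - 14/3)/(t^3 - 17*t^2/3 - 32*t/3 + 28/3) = (t - 1)/(t + 2)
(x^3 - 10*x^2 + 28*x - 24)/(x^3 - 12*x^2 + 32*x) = (x^3 - 10*x^2 + 28*x - 24)/(x*(x^2 - 12*x + 32))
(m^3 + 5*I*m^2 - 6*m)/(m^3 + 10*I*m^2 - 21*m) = (m + 2*I)/(m + 7*I)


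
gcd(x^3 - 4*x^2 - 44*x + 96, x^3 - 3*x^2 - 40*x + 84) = x^2 + 4*x - 12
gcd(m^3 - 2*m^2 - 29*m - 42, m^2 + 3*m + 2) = m + 2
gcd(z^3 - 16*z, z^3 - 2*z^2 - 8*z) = z^2 - 4*z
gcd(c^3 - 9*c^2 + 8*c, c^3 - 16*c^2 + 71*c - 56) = c^2 - 9*c + 8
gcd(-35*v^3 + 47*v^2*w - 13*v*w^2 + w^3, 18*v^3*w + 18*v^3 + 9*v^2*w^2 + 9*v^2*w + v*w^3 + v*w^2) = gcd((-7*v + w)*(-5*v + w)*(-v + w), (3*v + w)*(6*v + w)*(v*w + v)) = 1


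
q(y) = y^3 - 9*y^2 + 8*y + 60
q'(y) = 3*y^2 - 18*y + 8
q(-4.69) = -278.65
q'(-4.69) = 158.41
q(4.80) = 1.63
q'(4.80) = -9.28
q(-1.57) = 21.39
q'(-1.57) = 43.65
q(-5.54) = -430.58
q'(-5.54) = 199.79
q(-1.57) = 21.39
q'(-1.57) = 43.65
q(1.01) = 59.93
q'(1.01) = -7.12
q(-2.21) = -12.43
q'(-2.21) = 62.43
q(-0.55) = 52.71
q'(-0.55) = 18.81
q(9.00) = 132.00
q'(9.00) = 89.00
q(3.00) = 30.00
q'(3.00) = -19.00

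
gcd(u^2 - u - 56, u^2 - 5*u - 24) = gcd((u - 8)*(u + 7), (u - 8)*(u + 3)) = u - 8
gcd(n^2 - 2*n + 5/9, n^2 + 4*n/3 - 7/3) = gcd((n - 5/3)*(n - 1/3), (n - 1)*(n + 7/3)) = 1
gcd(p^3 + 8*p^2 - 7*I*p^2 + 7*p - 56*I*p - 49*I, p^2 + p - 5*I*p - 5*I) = p + 1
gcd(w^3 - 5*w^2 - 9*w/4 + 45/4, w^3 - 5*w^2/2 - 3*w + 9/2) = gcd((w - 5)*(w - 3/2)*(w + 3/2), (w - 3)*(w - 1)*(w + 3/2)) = w + 3/2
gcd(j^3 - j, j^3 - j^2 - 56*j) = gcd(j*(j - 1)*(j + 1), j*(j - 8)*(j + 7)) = j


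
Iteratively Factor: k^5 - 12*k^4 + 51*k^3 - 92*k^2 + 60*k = (k - 5)*(k^4 - 7*k^3 + 16*k^2 - 12*k) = (k - 5)*(k - 2)*(k^3 - 5*k^2 + 6*k) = (k - 5)*(k - 3)*(k - 2)*(k^2 - 2*k) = (k - 5)*(k - 3)*(k - 2)^2*(k)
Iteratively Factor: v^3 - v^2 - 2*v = (v - 2)*(v^2 + v) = (v - 2)*(v + 1)*(v)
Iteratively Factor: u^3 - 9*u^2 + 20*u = (u - 4)*(u^2 - 5*u) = u*(u - 4)*(u - 5)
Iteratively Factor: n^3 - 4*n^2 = (n - 4)*(n^2) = n*(n - 4)*(n)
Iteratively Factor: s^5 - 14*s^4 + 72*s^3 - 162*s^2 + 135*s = (s - 3)*(s^4 - 11*s^3 + 39*s^2 - 45*s) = (s - 5)*(s - 3)*(s^3 - 6*s^2 + 9*s) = s*(s - 5)*(s - 3)*(s^2 - 6*s + 9) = s*(s - 5)*(s - 3)^2*(s - 3)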